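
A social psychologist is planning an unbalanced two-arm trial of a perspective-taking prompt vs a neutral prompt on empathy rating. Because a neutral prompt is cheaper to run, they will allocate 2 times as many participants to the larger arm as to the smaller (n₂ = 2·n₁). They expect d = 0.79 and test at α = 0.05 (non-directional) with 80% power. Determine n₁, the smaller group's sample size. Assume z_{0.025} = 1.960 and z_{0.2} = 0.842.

n₁ = 19

With allocation ratio k = n₂/n₁ = 2, Var(x̄₁−x̄₂) = σ²(1/n₁ + 1/(k·n₁)) = σ²·(k+1)/(k·n₁).
So n₁ = (1 + 1/k)·((z_{α/2} + z_β)/d)² = 1.500 × (2.802/0.79)².
n₁ = 1.500 × 12.58 = 18.9.
Round up: n₁ = 19, giving n₂ = 2 × 19 = 38.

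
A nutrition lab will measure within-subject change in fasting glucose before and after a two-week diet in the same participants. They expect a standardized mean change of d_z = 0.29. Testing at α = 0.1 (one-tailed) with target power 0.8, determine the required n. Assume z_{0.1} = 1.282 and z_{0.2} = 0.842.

n = 54 pairs

For a paired (one-sample on differences) test: n = ((z_{α} + z_β) / d)².
z_{α} + z_β = 1.282 + 0.842 = 2.124.
n = (2.124 / 0.29)² = 7.324² = 53.64.
Round up.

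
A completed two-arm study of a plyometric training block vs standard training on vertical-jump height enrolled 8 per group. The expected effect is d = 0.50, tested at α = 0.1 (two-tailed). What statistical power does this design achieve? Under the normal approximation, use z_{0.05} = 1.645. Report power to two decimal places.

power ≈ 0.26

For two equal groups, power = Φ(d·√(n/2) − z_{α/2}).
d·√(n/2) = 0.50 × √(8/2) = 0.50 × 2.000 = 1.000.
z_β = 1.000 − 1.645 = -0.645.
Power = Φ(-0.645) = 0.259.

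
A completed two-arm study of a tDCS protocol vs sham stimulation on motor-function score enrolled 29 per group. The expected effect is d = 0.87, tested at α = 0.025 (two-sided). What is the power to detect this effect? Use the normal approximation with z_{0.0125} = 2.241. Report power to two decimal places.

power ≈ 0.86

For two equal groups, power = Φ(d·√(n/2) − z_{α/2}).
d·√(n/2) = 0.87 × √(29/2) = 0.87 × 3.808 = 3.313.
z_β = 3.313 − 2.241 = 1.072.
Power = Φ(1.072) = 0.858.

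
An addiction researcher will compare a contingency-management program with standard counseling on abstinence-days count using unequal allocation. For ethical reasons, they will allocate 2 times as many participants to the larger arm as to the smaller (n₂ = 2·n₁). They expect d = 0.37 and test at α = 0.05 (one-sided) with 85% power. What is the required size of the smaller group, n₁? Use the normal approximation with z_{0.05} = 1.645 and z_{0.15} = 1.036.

With allocation ratio k = n₂/n₁ = 2, Var(x̄₁−x̄₂) = σ²(1/n₁ + 1/(k·n₁)) = σ²·(k+1)/(k·n₁).
So n₁ = (1 + 1/k)·((z_{α} + z_β)/d)² = 1.500 × (2.681/0.37)².
n₁ = 1.500 × 52.50 = 78.8.
Round up: n₁ = 79, giving n₂ = 2 × 79 = 158.

n₁ = 79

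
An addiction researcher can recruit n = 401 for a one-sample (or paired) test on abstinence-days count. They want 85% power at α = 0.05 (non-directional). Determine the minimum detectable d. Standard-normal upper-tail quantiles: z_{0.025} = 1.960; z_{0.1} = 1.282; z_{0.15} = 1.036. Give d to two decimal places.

d_min ≈ 0.15

For a single sample (or paired design) of n = 401: d_min = (z_{α/2} + z_β)/√n.
z-sum = 1.960 + 1.036 = 2.996.
d_min = 2.996 / √401 = 2.996 / 20.025 = 0.150.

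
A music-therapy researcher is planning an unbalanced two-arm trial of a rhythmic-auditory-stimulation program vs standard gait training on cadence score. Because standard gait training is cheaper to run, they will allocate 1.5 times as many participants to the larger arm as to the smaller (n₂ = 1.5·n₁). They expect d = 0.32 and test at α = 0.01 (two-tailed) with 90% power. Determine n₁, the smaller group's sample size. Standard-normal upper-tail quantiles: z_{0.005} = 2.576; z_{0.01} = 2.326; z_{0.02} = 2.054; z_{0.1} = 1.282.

n₁ = 243

With allocation ratio k = n₂/n₁ = 1.5, Var(x̄₁−x̄₂) = σ²(1/n₁ + 1/(k·n₁)) = σ²·(k+1)/(k·n₁).
So n₁ = (1 + 1/k)·((z_{α/2} + z_β)/d)² = 1.667 × (3.858/0.32)².
n₁ = 1.667 × 145.35 = 242.3.
Round up: n₁ = 243, giving n₂ = ⌈1.5 × 243⌉ = ⌈364.5⌉ = 365.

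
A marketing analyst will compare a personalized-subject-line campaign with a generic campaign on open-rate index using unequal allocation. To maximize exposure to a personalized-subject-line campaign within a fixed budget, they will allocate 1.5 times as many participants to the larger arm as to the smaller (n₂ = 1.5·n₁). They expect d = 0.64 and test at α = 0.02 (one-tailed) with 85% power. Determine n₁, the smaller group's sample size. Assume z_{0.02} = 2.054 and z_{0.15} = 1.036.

n₁ = 39

With allocation ratio k = n₂/n₁ = 1.5, Var(x̄₁−x̄₂) = σ²(1/n₁ + 1/(k·n₁)) = σ²·(k+1)/(k·n₁).
So n₁ = (1 + 1/k)·((z_{α} + z_β)/d)² = 1.667 × (3.090/0.64)².
n₁ = 1.667 × 23.31 = 38.9.
Round up: n₁ = 39, giving n₂ = ⌈1.5 × 39⌉ = ⌈58.5⌉ = 59.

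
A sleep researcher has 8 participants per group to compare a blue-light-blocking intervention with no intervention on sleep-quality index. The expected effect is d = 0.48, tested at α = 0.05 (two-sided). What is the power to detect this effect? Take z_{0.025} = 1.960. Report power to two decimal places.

power ≈ 0.16

For two equal groups, power = Φ(d·√(n/2) − z_{α/2}).
d·√(n/2) = 0.48 × √(8/2) = 0.48 × 2.000 = 0.960.
z_β = 0.960 − 1.960 = -1.000.
Power = Φ(-1.000) = 0.159.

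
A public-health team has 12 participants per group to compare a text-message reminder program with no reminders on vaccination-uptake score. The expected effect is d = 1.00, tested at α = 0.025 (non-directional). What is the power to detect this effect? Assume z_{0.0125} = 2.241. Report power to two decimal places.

power ≈ 0.58

For two equal groups, power = Φ(d·√(n/2) − z_{α/2}).
d·√(n/2) = 1.00 × √(12/2) = 1.00 × 2.449 = 2.449.
z_β = 2.449 − 2.241 = 0.208.
Power = Φ(0.208) = 0.583.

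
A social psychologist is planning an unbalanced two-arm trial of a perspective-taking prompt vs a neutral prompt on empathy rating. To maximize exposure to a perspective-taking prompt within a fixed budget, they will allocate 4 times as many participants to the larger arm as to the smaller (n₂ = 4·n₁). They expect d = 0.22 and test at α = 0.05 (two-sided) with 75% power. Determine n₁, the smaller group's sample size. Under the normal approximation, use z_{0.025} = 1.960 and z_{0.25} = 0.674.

With allocation ratio k = n₂/n₁ = 4, Var(x̄₁−x̄₂) = σ²(1/n₁ + 1/(k·n₁)) = σ²·(k+1)/(k·n₁).
So n₁ = (1 + 1/k)·((z_{α/2} + z_β)/d)² = 1.250 × (2.634/0.22)².
n₁ = 1.250 × 143.35 = 179.2.
Round up: n₁ = 180, giving n₂ = 4 × 180 = 720.

n₁ = 180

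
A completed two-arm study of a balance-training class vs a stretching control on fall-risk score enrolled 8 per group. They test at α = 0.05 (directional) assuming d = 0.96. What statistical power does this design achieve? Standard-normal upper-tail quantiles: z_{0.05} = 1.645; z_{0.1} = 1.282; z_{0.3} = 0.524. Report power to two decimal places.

power ≈ 0.61

For two equal groups, power = Φ(d·√(n/2) − z_{α}).
d·√(n/2) = 0.96 × √(8/2) = 0.96 × 2.000 = 1.920.
z_β = 1.920 − 1.645 = 0.275.
Power = Φ(0.275) = 0.608.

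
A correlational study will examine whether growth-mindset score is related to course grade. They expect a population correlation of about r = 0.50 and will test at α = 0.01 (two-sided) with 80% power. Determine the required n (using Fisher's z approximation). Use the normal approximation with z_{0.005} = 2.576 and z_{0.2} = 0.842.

Fisher's z: C = ½·ln((1+r)/(1−r)) = ½·ln(3.0000) = 0.5493.
n = ((z_{α/2} + z_β)/C)² + 3.
(2.576 + 0.842) / 0.5493 = 3.418 / 0.5493 = 6.222.
n = 6.222² + 3 = 38.72 + 3 = 41.7.
Round up.

n = 42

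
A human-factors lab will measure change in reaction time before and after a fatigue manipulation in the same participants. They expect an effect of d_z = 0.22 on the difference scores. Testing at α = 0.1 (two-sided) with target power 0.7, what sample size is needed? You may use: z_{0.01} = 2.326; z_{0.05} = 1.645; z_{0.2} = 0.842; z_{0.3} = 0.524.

n = 98 pairs

For a paired (one-sample on differences) test: n = ((z_{α/2} + z_β) / d)².
z_{α/2} + z_β = 1.645 + 0.524 = 2.169.
n = (2.169 / 0.22)² = 9.859² = 97.20.
Round up.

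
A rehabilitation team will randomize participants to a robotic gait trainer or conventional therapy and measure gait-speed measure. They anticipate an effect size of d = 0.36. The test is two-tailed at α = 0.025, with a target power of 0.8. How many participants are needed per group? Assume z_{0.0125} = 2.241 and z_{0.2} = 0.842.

n = 147 per group

For two independent groups with equal n: n = 2·((z_{α/2} + z_β) / d)².
z_{α/2} + z_β = 2.241 + 0.842 = 3.083.
n = 2 × (3.083 / 0.36)² = 2 × 8.564² = 2 × 73.34 = 146.7.
Round up to the next whole participant.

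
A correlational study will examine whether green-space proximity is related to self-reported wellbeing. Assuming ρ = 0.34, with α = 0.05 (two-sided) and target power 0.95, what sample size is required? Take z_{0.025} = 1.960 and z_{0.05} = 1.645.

n = 107

Fisher's z: C = ½·ln((1+r)/(1−r)) = ½·ln(2.0303) = 0.3541.
n = ((z_{α/2} + z_β)/C)² + 3.
(1.960 + 1.645) / 0.3541 = 3.605 / 0.3541 = 10.181.
n = 10.181² + 3 = 103.65 + 3 = 106.6.
Round up.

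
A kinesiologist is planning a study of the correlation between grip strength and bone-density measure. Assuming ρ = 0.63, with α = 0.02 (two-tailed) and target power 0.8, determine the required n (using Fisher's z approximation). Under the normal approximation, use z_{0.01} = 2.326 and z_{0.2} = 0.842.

n = 22

Fisher's z: C = ½·ln((1+r)/(1−r)) = ½·ln(4.4054) = 0.7414.
n = ((z_{α/2} + z_β)/C)² + 3.
(2.326 + 0.842) / 0.7414 = 3.168 / 0.7414 = 4.273.
n = 4.273² + 3 = 18.26 + 3 = 21.3.
Round up.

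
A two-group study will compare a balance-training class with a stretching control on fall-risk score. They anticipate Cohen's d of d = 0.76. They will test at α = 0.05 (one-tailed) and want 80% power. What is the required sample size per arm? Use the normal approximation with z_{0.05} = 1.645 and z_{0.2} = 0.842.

n = 22 per group

For two independent groups with equal n: n = 2·((z_{α} + z_β) / d)².
z_{α} + z_β = 1.645 + 0.842 = 2.487.
n = 2 × (2.487 / 0.76)² = 2 × 3.272² = 2 × 10.71 = 21.4.
Round up to the next whole participant.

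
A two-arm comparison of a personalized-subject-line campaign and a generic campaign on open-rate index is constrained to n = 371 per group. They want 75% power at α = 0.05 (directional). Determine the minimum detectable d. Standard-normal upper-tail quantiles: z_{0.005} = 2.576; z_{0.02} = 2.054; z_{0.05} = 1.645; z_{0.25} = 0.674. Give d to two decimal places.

For two independent groups of n = 371 each: d_min = (z_{α} + z_β)·√(2/n).
z-sum = 1.645 + 0.674 = 2.319.
d_min = 2.319 × √(2/371) = 2.319 × 0.0734 = 0.170.

d_min ≈ 0.17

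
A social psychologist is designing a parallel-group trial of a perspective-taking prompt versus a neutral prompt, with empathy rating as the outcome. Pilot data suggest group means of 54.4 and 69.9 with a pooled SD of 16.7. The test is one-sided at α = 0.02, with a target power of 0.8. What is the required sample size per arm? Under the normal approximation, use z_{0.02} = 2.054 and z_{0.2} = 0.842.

n = 20 per group

Cohen's d = |M₁ − M₂| / SD_pooled = |54.4 − 69.9| / 16.7 = 15.5 / 16.7 = 0.928.
For two independent groups with equal n: n = 2·((z_{α} + z_β) / d)².
z_{α} + z_β = 2.054 + 0.842 = 2.896.
n = 2 × (2.896 / 0.928)² = 2 × 3.121² = 2 × 9.74 = 19.5.
Round up to the next whole participant.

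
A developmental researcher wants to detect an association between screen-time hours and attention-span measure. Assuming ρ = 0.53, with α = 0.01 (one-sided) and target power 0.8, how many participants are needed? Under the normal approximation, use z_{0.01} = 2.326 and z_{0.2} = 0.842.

Fisher's z: C = ½·ln((1+r)/(1−r)) = ½·ln(3.2553) = 0.5901.
n = ((z_{α} + z_β)/C)² + 3.
(2.326 + 0.842) / 0.5901 = 3.168 / 0.5901 = 5.369.
n = 5.369² + 3 = 28.82 + 3 = 31.8.
Round up.

n = 32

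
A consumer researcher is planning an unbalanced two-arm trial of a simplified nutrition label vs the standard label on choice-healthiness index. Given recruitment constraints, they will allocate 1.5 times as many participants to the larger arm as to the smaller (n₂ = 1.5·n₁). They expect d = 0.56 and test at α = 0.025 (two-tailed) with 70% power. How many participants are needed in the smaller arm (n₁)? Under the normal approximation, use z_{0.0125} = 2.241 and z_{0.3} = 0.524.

With allocation ratio k = n₂/n₁ = 1.5, Var(x̄₁−x̄₂) = σ²(1/n₁ + 1/(k·n₁)) = σ²·(k+1)/(k·n₁).
So n₁ = (1 + 1/k)·((z_{α/2} + z_β)/d)² = 1.667 × (2.765/0.56)².
n₁ = 1.667 × 24.38 = 40.6.
Round up: n₁ = 41, giving n₂ = ⌈1.5 × 41⌉ = ⌈61.5⌉ = 62.

n₁ = 41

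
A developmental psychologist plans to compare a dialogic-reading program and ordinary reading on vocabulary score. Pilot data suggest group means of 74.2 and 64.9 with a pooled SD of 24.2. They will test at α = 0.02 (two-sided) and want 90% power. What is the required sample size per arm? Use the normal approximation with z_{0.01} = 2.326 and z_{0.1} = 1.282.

n = 177 per group

Cohen's d = |M₁ − M₂| / SD_pooled = |74.2 − 64.9| / 24.2 = 9.3 / 24.2 = 0.384.
For two independent groups with equal n: n = 2·((z_{α/2} + z_β) / d)².
z_{α/2} + z_β = 2.326 + 1.282 = 3.608.
n = 2 × (3.608 / 0.384)² = 2 × 9.396² = 2 × 88.28 = 176.6.
Round up to the next whole participant.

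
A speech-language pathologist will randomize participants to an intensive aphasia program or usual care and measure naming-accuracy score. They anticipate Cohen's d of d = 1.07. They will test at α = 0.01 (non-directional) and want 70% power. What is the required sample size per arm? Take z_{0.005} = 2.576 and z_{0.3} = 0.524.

n = 17 per group

For two independent groups with equal n: n = 2·((z_{α/2} + z_β) / d)².
z_{α/2} + z_β = 2.576 + 0.524 = 3.100.
n = 2 × (3.100 / 1.07)² = 2 × 2.897² = 2 × 8.39 = 16.8.
Round up to the next whole participant.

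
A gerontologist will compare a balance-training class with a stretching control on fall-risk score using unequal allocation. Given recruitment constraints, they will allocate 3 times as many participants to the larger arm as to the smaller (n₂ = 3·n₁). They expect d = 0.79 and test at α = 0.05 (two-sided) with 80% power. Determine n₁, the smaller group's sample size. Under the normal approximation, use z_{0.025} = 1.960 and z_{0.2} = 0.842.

n₁ = 17

With allocation ratio k = n₂/n₁ = 3, Var(x̄₁−x̄₂) = σ²(1/n₁ + 1/(k·n₁)) = σ²·(k+1)/(k·n₁).
So n₁ = (1 + 1/k)·((z_{α/2} + z_β)/d)² = 1.333 × (2.802/0.79)².
n₁ = 1.333 × 12.58 = 16.8.
Round up: n₁ = 17, giving n₂ = 3 × 17 = 51.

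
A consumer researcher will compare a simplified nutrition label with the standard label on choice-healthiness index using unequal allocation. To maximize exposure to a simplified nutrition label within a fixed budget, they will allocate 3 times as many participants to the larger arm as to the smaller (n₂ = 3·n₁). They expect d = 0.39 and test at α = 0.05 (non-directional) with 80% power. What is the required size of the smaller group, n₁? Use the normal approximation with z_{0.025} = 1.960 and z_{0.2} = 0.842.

n₁ = 69

With allocation ratio k = n₂/n₁ = 3, Var(x̄₁−x̄₂) = σ²(1/n₁ + 1/(k·n₁)) = σ²·(k+1)/(k·n₁).
So n₁ = (1 + 1/k)·((z_{α/2} + z_β)/d)² = 1.333 × (2.802/0.39)².
n₁ = 1.333 × 51.62 = 68.8.
Round up: n₁ = 69, giving n₂ = 3 × 69 = 207.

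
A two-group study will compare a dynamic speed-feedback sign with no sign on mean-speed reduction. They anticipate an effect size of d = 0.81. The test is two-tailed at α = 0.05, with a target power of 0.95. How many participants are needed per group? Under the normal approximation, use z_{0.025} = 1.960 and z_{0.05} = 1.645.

n = 40 per group

For two independent groups with equal n: n = 2·((z_{α/2} + z_β) / d)².
z_{α/2} + z_β = 1.960 + 1.645 = 3.605.
n = 2 × (3.605 / 0.81)² = 2 × 4.451² = 2 × 19.81 = 39.6.
Round up to the next whole participant.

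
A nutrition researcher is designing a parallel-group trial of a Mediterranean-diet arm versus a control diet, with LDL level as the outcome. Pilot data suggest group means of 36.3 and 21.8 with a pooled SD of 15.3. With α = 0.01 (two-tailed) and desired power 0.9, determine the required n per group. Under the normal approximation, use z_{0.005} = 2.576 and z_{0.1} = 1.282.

Cohen's d = |M₁ − M₂| / SD_pooled = |36.3 − 21.8| / 15.3 = 14.5 / 15.3 = 0.948.
For two independent groups with equal n: n = 2·((z_{α/2} + z_β) / d)².
z_{α/2} + z_β = 2.576 + 1.282 = 3.858.
n = 2 × (3.858 / 0.948)² = 2 × 4.070² = 2 × 16.56 = 33.1.
Round up to the next whole participant.

n = 34 per group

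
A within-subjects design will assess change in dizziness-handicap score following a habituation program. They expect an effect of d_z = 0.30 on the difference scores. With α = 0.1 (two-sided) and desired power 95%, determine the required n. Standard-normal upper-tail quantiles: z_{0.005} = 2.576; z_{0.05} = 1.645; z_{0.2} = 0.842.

n = 121 pairs

For a paired (one-sample on differences) test: n = ((z_{α/2} + z_β) / d)².
z_{α/2} + z_β = 1.645 + 1.645 = 3.290.
n = (3.290 / 0.30)² = 10.967² = 120.27.
Round up.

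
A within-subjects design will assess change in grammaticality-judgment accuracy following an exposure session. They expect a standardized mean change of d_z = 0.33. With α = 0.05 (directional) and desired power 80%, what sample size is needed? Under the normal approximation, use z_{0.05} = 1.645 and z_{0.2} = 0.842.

For a paired (one-sample on differences) test: n = ((z_{α} + z_β) / d)².
z_{α} + z_β = 1.645 + 0.842 = 2.487.
n = (2.487 / 0.33)² = 7.536² = 56.80.
Round up.

n = 57 pairs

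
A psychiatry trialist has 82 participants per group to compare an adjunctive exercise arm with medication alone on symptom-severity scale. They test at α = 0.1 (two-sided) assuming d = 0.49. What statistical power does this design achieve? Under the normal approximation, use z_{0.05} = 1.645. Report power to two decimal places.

power ≈ 0.93

For two equal groups, power = Φ(d·√(n/2) − z_{α/2}).
d·√(n/2) = 0.49 × √(82/2) = 0.49 × 6.403 = 3.138.
z_β = 3.138 − 1.645 = 1.493.
Power = Φ(1.493) = 0.932.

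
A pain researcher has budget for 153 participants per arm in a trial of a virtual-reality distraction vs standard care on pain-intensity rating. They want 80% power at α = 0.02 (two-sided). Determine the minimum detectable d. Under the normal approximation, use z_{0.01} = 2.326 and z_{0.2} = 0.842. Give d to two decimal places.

For two independent groups of n = 153 each: d_min = (z_{α/2} + z_β)·√(2/n).
z-sum = 2.326 + 0.842 = 3.168.
d_min = 3.168 × √(2/153) = 3.168 × 0.1143 = 0.362.

d_min ≈ 0.36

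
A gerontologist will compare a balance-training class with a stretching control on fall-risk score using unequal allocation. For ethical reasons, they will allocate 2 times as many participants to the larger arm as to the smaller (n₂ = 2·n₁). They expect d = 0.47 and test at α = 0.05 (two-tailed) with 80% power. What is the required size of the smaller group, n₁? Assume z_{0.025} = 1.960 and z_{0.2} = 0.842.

n₁ = 54

With allocation ratio k = n₂/n₁ = 2, Var(x̄₁−x̄₂) = σ²(1/n₁ + 1/(k·n₁)) = σ²·(k+1)/(k·n₁).
So n₁ = (1 + 1/k)·((z_{α/2} + z_β)/d)² = 1.500 × (2.802/0.47)².
n₁ = 1.500 × 35.54 = 53.3.
Round up: n₁ = 54, giving n₂ = 2 × 54 = 108.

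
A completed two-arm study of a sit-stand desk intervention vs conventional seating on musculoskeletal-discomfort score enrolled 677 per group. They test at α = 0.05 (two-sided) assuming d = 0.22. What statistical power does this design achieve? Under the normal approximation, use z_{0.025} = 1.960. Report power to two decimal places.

For two equal groups, power = Φ(d·√(n/2) − z_{α/2}).
d·√(n/2) = 0.22 × √(677/2) = 0.22 × 18.398 = 4.048.
z_β = 4.048 − 1.960 = 2.088.
Power = Φ(2.088) = 0.982.

power ≈ 0.98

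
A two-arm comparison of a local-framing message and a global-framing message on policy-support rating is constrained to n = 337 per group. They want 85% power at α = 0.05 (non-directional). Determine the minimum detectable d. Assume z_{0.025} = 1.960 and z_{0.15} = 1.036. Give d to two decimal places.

For two independent groups of n = 337 each: d_min = (z_{α/2} + z_β)·√(2/n).
z-sum = 1.960 + 1.036 = 2.996.
d_min = 2.996 × √(2/337) = 2.996 × 0.0770 = 0.231.

d_min ≈ 0.23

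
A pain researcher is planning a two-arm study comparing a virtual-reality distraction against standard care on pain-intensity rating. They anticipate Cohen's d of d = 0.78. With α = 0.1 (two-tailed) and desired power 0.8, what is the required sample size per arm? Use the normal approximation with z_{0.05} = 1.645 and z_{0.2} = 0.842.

For two independent groups with equal n: n = 2·((z_{α/2} + z_β) / d)².
z_{α/2} + z_β = 1.645 + 0.842 = 2.487.
n = 2 × (2.487 / 0.78)² = 2 × 3.188² = 2 × 10.17 = 20.3.
Round up to the next whole participant.

n = 21 per group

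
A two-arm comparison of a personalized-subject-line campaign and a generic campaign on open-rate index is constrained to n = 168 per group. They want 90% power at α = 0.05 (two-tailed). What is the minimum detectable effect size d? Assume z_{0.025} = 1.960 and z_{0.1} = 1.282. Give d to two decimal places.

d_min ≈ 0.35

For two independent groups of n = 168 each: d_min = (z_{α/2} + z_β)·√(2/n).
z-sum = 1.960 + 1.282 = 3.242.
d_min = 3.242 × √(2/168) = 3.242 × 0.1091 = 0.354.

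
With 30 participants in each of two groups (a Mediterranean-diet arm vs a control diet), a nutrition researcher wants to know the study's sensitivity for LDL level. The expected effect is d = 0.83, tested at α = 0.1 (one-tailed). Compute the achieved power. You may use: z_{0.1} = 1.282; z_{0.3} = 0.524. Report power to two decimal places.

power ≈ 0.97

For two equal groups, power = Φ(d·√(n/2) − z_{α}).
d·√(n/2) = 0.83 × √(30/2) = 0.83 × 3.873 = 3.215.
z_β = 3.215 − 1.282 = 1.933.
Power = Φ(1.933) = 0.973.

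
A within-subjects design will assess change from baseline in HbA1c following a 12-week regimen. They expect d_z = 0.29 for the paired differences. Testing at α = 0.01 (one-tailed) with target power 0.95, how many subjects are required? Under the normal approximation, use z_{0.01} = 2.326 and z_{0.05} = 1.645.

For a paired (one-sample on differences) test: n = ((z_{α} + z_β) / d)².
z_{α} + z_β = 2.326 + 1.645 = 3.971.
n = (3.971 / 0.29)² = 13.693² = 187.50.
Round up.

n = 188 pairs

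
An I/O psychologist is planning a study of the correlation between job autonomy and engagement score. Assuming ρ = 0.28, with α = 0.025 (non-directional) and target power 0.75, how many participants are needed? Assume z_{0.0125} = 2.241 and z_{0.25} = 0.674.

Fisher's z: C = ½·ln((1+r)/(1−r)) = ½·ln(1.7778) = 0.2877.
n = ((z_{α/2} + z_β)/C)² + 3.
(2.241 + 0.674) / 0.2877 = 2.915 / 0.2877 = 10.132.
n = 10.132² + 3 = 102.66 + 3 = 105.7.
Round up.

n = 106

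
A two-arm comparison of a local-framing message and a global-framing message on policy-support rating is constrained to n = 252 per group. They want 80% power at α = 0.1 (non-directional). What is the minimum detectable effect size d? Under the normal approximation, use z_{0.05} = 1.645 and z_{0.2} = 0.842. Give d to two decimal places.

For two independent groups of n = 252 each: d_min = (z_{α/2} + z_β)·√(2/n).
z-sum = 1.645 + 0.842 = 2.487.
d_min = 2.487 × √(2/252) = 2.487 × 0.0891 = 0.222.

d_min ≈ 0.22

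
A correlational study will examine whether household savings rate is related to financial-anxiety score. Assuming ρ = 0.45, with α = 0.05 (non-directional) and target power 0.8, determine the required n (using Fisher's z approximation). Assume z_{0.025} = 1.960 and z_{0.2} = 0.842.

Fisher's z: C = ½·ln((1+r)/(1−r)) = ½·ln(2.6364) = 0.4847.
n = ((z_{α/2} + z_β)/C)² + 3.
(1.960 + 0.842) / 0.4847 = 2.802 / 0.4847 = 5.781.
n = 5.781² + 3 = 33.42 + 3 = 36.4.
Round up.

n = 37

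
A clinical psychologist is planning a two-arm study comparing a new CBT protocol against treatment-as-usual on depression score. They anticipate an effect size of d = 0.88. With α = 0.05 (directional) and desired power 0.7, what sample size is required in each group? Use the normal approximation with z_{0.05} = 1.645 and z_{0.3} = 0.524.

n = 13 per group

For two independent groups with equal n: n = 2·((z_{α} + z_β) / d)².
z_{α} + z_β = 1.645 + 0.524 = 2.169.
n = 2 × (2.169 / 0.88)² = 2 × 2.465² = 2 × 6.08 = 12.2.
Round up to the next whole participant.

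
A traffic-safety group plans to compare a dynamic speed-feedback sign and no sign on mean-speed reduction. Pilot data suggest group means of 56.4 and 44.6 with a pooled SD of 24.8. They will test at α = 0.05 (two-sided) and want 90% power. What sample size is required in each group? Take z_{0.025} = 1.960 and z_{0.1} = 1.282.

n = 93 per group

Cohen's d = |M₁ − M₂| / SD_pooled = |56.4 − 44.6| / 24.8 = 11.8 / 24.8 = 0.476.
For two independent groups with equal n: n = 2·((z_{α/2} + z_β) / d)².
z_{α/2} + z_β = 1.960 + 1.282 = 3.242.
n = 2 × (3.242 / 0.476)² = 2 × 6.811² = 2 × 46.39 = 92.8.
Round up to the next whole participant.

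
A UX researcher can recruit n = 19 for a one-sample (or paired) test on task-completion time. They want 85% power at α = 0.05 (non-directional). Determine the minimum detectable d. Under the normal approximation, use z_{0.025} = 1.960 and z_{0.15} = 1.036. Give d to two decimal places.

For a single sample (or paired design) of n = 19: d_min = (z_{α/2} + z_β)/√n.
z-sum = 1.960 + 1.036 = 2.996.
d_min = 2.996 / √19 = 2.996 / 4.359 = 0.687.

d_min ≈ 0.69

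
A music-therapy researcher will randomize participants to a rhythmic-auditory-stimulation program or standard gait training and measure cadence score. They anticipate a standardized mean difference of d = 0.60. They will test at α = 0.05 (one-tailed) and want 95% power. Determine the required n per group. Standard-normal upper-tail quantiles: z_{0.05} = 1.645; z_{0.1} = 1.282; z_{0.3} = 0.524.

n = 61 per group

For two independent groups with equal n: n = 2·((z_{α} + z_β) / d)².
z_{α} + z_β = 1.645 + 1.645 = 3.290.
n = 2 × (3.290 / 0.60)² = 2 × 5.483² = 2 × 30.07 = 60.1.
Round up to the next whole participant.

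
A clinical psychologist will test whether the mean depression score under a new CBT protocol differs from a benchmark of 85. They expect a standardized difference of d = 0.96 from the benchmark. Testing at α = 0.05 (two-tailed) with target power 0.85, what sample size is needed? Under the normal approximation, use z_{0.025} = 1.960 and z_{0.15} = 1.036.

For a one-sample test: n = ((z_{α/2} + z_β) / d)².
z_{α/2} + z_β = 1.960 + 1.036 = 2.996.
n = (2.996 / 0.96)² = 3.121² = 9.74.
Round up.

n = 10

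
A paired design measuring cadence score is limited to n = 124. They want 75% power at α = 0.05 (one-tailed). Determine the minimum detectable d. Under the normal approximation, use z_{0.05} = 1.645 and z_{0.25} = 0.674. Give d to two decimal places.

d_min ≈ 0.21

For a single sample (or paired design) of n = 124: d_min = (z_{α} + z_β)/√n.
z-sum = 1.645 + 0.674 = 2.319.
d_min = 2.319 / √124 = 2.319 / 11.136 = 0.208.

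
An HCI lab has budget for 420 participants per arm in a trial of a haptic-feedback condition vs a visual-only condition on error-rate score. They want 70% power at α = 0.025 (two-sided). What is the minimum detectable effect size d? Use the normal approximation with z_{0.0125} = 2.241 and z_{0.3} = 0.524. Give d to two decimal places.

For two independent groups of n = 420 each: d_min = (z_{α/2} + z_β)·√(2/n).
z-sum = 2.241 + 0.524 = 2.765.
d_min = 2.765 × √(2/420) = 2.765 × 0.0690 = 0.191.

d_min ≈ 0.19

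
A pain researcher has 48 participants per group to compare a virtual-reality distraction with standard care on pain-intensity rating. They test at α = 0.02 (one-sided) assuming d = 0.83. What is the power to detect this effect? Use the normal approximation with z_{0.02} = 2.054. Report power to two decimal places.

For two equal groups, power = Φ(d·√(n/2) − z_{α}).
d·√(n/2) = 0.83 × √(48/2) = 0.83 × 4.899 = 4.066.
z_β = 4.066 − 2.054 = 2.012.
Power = Φ(2.012) = 0.978.

power ≈ 0.98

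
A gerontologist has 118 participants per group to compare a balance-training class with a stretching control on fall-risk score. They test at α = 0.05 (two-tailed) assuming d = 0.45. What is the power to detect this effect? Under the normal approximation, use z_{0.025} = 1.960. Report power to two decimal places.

For two equal groups, power = Φ(d·√(n/2) − z_{α/2}).
d·√(n/2) = 0.45 × √(118/2) = 0.45 × 7.681 = 3.457.
z_β = 3.457 − 1.960 = 1.497.
Power = Φ(1.497) = 0.933.

power ≈ 0.93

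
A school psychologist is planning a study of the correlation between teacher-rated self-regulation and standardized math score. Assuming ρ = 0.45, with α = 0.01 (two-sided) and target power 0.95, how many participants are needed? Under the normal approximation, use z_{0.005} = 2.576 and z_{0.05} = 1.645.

n = 79

Fisher's z: C = ½·ln((1+r)/(1−r)) = ½·ln(2.6364) = 0.4847.
n = ((z_{α/2} + z_β)/C)² + 3.
(2.576 + 1.645) / 0.4847 = 4.221 / 0.4847 = 8.708.
n = 8.708² + 3 = 75.84 + 3 = 78.8.
Round up.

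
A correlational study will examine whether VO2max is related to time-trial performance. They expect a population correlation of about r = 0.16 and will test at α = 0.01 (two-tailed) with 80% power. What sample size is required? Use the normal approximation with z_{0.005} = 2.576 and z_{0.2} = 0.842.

Fisher's z: C = ½·ln((1+r)/(1−r)) = ½·ln(1.3810) = 0.1614.
n = ((z_{α/2} + z_β)/C)² + 3.
(2.576 + 0.842) / 0.1614 = 3.418 / 0.1614 = 21.177.
n = 21.177² + 3 = 448.47 + 3 = 451.5.
Round up.

n = 452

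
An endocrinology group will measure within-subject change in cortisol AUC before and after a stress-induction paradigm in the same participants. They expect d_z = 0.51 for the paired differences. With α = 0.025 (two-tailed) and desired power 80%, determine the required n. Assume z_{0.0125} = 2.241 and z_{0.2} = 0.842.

n = 37 pairs

For a paired (one-sample on differences) test: n = ((z_{α/2} + z_β) / d)².
z_{α/2} + z_β = 2.241 + 0.842 = 3.083.
n = (3.083 / 0.51)² = 6.045² = 36.54.
Round up.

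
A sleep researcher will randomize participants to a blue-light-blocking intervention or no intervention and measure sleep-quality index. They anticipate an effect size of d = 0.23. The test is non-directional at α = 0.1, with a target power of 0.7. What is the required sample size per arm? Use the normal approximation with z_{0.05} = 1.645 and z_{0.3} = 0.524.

n = 178 per group

For two independent groups with equal n: n = 2·((z_{α/2} + z_β) / d)².
z_{α/2} + z_β = 1.645 + 0.524 = 2.169.
n = 2 × (2.169 / 0.23)² = 2 × 9.430² = 2 × 88.93 = 177.9.
Round up to the next whole participant.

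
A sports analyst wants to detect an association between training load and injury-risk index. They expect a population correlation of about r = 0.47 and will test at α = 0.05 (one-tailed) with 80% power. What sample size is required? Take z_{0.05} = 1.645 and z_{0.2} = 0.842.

Fisher's z: C = ½·ln((1+r)/(1−r)) = ½·ln(2.7736) = 0.5101.
n = ((z_{α} + z_β)/C)² + 3.
(1.645 + 0.842) / 0.5101 = 2.487 / 0.5101 = 4.876.
n = 4.876² + 3 = 23.77 + 3 = 26.8.
Round up.

n = 27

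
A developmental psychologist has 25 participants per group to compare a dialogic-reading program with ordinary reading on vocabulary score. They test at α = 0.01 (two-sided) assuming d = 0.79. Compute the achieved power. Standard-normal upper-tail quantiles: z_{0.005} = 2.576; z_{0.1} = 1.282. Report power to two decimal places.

power ≈ 0.59

For two equal groups, power = Φ(d·√(n/2) − z_{α/2}).
d·√(n/2) = 0.79 × √(25/2) = 0.79 × 3.536 = 2.793.
z_β = 2.793 − 2.576 = 0.217.
Power = Φ(0.217) = 0.586.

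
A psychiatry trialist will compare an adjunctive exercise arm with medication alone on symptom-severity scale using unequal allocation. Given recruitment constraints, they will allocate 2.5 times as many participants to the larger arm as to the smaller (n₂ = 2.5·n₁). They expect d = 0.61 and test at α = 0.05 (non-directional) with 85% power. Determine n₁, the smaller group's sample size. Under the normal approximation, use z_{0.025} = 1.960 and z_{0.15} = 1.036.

n₁ = 34

With allocation ratio k = n₂/n₁ = 2.5, Var(x̄₁−x̄₂) = σ²(1/n₁ + 1/(k·n₁)) = σ²·(k+1)/(k·n₁).
So n₁ = (1 + 1/k)·((z_{α/2} + z_β)/d)² = 1.400 × (2.996/0.61)².
n₁ = 1.400 × 24.12 = 33.8.
Round up: n₁ = 34, giving n₂ = 2.5 × 34 = 85.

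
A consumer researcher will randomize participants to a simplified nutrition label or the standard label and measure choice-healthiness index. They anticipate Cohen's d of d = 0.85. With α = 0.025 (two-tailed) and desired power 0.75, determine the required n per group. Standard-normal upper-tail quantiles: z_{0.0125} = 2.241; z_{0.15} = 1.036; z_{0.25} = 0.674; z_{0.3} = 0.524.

For two independent groups with equal n: n = 2·((z_{α/2} + z_β) / d)².
z_{α/2} + z_β = 2.241 + 0.674 = 2.915.
n = 2 × (2.915 / 0.85)² = 2 × 3.429² = 2 × 11.76 = 23.5.
Round up to the next whole participant.

n = 24 per group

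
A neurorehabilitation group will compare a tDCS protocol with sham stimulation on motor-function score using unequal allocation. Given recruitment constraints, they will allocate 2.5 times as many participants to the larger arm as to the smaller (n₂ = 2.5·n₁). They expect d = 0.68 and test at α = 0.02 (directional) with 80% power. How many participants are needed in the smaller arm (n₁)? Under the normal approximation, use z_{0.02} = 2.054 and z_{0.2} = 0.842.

n₁ = 26

With allocation ratio k = n₂/n₁ = 2.5, Var(x̄₁−x̄₂) = σ²(1/n₁ + 1/(k·n₁)) = σ²·(k+1)/(k·n₁).
So n₁ = (1 + 1/k)·((z_{α} + z_β)/d)² = 1.400 × (2.896/0.68)².
n₁ = 1.400 × 18.14 = 25.4.
Round up: n₁ = 26, giving n₂ = 2.5 × 26 = 65.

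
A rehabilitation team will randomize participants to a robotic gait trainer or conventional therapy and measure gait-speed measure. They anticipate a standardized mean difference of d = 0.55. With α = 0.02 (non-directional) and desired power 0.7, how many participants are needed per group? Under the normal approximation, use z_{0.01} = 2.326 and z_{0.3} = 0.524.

For two independent groups with equal n: n = 2·((z_{α/2} + z_β) / d)².
z_{α/2} + z_β = 2.326 + 0.524 = 2.850.
n = 2 × (2.850 / 0.55)² = 2 × 5.182² = 2 × 26.85 = 53.7.
Round up to the next whole participant.

n = 54 per group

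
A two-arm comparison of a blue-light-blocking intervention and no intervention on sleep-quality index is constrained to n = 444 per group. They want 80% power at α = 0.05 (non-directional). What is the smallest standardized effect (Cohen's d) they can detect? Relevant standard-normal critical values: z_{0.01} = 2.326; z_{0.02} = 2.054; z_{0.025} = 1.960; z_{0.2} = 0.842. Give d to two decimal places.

d_min ≈ 0.19

For two independent groups of n = 444 each: d_min = (z_{α/2} + z_β)·√(2/n).
z-sum = 1.960 + 0.842 = 2.802.
d_min = 2.802 × √(2/444) = 2.802 × 0.0671 = 0.188.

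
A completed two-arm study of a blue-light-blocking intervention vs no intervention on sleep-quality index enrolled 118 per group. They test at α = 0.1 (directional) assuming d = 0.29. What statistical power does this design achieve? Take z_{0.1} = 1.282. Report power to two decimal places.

For two equal groups, power = Φ(d·√(n/2) − z_{α}).
d·√(n/2) = 0.29 × √(118/2) = 0.29 × 7.681 = 2.228.
z_β = 2.228 − 1.282 = 0.946.
Power = Φ(0.946) = 0.828.

power ≈ 0.83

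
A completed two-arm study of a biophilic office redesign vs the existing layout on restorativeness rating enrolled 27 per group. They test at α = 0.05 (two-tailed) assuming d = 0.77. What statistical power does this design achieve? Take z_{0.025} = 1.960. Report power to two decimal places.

power ≈ 0.81

For two equal groups, power = Φ(d·√(n/2) − z_{α/2}).
d·√(n/2) = 0.77 × √(27/2) = 0.77 × 3.674 = 2.829.
z_β = 2.829 − 1.960 = 0.869.
Power = Φ(0.869) = 0.808.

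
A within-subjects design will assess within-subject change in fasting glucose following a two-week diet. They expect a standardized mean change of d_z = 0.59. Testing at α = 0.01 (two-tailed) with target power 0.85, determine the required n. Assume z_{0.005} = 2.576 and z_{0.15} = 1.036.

For a paired (one-sample on differences) test: n = ((z_{α/2} + z_β) / d)².
z_{α/2} + z_β = 2.576 + 1.036 = 3.612.
n = (3.612 / 0.59)² = 6.122² = 37.48.
Round up.

n = 38 pairs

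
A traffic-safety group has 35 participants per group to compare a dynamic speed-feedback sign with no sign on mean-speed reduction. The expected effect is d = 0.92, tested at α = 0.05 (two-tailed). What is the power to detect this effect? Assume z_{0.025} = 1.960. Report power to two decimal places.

power ≈ 0.97

For two equal groups, power = Φ(d·√(n/2) − z_{α/2}).
d·√(n/2) = 0.92 × √(35/2) = 0.92 × 4.183 = 3.849.
z_β = 3.849 − 1.960 = 1.889.
Power = Φ(1.889) = 0.971.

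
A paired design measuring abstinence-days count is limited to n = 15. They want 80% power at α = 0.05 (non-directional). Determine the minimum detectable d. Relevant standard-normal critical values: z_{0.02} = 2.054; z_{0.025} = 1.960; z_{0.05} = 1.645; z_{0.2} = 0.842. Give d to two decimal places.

For a single sample (or paired design) of n = 15: d_min = (z_{α/2} + z_β)/√n.
z-sum = 1.960 + 0.842 = 2.802.
d_min = 2.802 / √15 = 2.802 / 3.873 = 0.723.

d_min ≈ 0.72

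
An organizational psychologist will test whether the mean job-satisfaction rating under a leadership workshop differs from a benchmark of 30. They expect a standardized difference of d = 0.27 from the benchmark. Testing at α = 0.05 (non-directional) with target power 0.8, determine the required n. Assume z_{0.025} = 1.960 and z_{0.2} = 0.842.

For a one-sample test: n = ((z_{α/2} + z_β) / d)².
z_{α/2} + z_β = 1.960 + 0.842 = 2.802.
n = (2.802 / 0.27)² = 10.378² = 107.70.
Round up.

n = 108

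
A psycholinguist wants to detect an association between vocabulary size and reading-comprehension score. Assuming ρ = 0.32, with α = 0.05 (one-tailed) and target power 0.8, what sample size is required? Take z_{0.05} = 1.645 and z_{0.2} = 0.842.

n = 60

Fisher's z: C = ½·ln((1+r)/(1−r)) = ½·ln(1.9412) = 0.3316.
n = ((z_{α} + z_β)/C)² + 3.
(1.645 + 0.842) / 0.3316 = 2.487 / 0.3316 = 7.500.
n = 7.500² + 3 = 56.25 + 3 = 59.2.
Round up.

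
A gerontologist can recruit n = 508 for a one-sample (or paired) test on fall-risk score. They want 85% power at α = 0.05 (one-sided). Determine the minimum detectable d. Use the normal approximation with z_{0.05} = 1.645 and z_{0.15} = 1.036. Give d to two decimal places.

For a single sample (or paired design) of n = 508: d_min = (z_{α} + z_β)/√n.
z-sum = 1.645 + 1.036 = 2.681.
d_min = 2.681 / √508 = 2.681 / 22.539 = 0.119.

d_min ≈ 0.12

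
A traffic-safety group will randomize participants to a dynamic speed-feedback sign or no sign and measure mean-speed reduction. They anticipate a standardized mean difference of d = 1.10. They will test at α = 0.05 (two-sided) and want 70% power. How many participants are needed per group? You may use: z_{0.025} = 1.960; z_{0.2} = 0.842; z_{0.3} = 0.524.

n = 11 per group

For two independent groups with equal n: n = 2·((z_{α/2} + z_β) / d)².
z_{α/2} + z_β = 1.960 + 0.524 = 2.484.
n = 2 × (2.484 / 1.10)² = 2 × 2.258² = 2 × 5.10 = 10.2.
Round up to the next whole participant.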